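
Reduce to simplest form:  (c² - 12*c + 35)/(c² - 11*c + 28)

(c - 5)/(c - 4)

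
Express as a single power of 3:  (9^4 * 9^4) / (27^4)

3^4

9^4 = 3^8; 9^4 = 3^8; 27^4 = 3^12
Combine exponents: 3^4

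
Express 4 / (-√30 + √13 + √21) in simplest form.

(-4*√30 + 22*√21 + 38*√13 + 6*√910)/269

Group as (√13 + √21) - √30; multiply by (√13 + √21) + √30, then rationalise the remaining surd.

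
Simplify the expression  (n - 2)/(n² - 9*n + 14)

Factor: n² - 9*n + 14 = (n - 2)·(n - 7)
Cancel the common factor (n - 2).

1/(n - 7)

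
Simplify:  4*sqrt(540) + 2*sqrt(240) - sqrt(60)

4*sqrt(540) = 24*sqrt(15); 2*sqrt(240) = 8*sqrt(15); sqrt(60) = 2*sqrt(15)
Combine: (24 + 8 - 2)·sqrt(15) = 30*sqrt(15)

30*sqrt(15)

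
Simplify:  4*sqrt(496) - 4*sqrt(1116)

4*sqrt(496) = 16*sqrt(31); 4*sqrt(1116) = 24*sqrt(31)
Combine: (16 - 24)·sqrt(31) = -8*sqrt(31)

-8*sqrt(31)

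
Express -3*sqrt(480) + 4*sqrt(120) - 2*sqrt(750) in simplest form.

3*sqrt(480) = 12*sqrt(30); 4*sqrt(120) = 8*sqrt(30); 2*sqrt(750) = 10*sqrt(30)
Combine: (-12 + 8 - 10)·sqrt(30) = -14*sqrt(30)

-14*sqrt(30)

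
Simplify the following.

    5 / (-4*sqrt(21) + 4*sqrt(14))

Multiply numerator and denominator by 4*sqrt(14) + 4*sqrt(21).
Denominator becomes -112; numerator becomes 20*sqrt(14) + 20*sqrt(21).

(-5*sqrt(21) - 5*sqrt(14))/28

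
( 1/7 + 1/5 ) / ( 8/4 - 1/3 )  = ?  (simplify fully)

36/175

Numerator: 1/7 + 1/5 = 12/35
Denominator: 8/4 - 1/3 = 5/3
Divide: (12/35) · (3/5) = 36/175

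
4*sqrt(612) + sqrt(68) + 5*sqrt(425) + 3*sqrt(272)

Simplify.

63*sqrt(17)

4*sqrt(612) = 24*sqrt(17); sqrt(68) = 2*sqrt(17); 5*sqrt(425) = 25*sqrt(17); 3*sqrt(272) = 12*sqrt(17)
Combine: (24 + 2 + 25 + 12)·sqrt(17) = 63*sqrt(17)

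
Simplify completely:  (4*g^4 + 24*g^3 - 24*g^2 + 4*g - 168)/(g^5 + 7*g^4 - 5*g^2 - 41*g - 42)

4/(g + 1)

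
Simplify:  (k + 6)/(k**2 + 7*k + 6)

1/(k + 1)

Factor: k**2 + 7*k + 6 = (k + 6)*(k + 1)
Cancel the common factor (k + 6).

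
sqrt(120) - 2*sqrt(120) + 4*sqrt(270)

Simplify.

10*sqrt(30)

sqrt(120) = 2*sqrt(30); 2*sqrt(120) = 4*sqrt(30); 4*sqrt(270) = 12*sqrt(30)
Combine: (2 - 4 + 12)·sqrt(30) = 10*sqrt(30)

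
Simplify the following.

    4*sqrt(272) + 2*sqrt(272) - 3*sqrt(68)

18*sqrt(17)

4*sqrt(272) = 16*sqrt(17); 2*sqrt(272) = 8*sqrt(17); 3*sqrt(68) = 6*sqrt(17)
Combine: (16 + 8 - 6)·sqrt(17) = 18*sqrt(17)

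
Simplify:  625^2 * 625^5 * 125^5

625^2 = 5^8; 625^5 = 5^20; 125^5 = 5^15
Combine exponents: 5^43

5^43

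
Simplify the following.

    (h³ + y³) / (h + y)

h² - h*y + y²

h^3 + y^3 = (h + y)(h² - h*y + y²).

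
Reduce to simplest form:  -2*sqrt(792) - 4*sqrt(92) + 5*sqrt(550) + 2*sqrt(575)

2*sqrt(23) + 13*sqrt(22)

2*sqrt(792) = 12*sqrt(22); 4*sqrt(92) = 8*sqrt(23); 5*sqrt(550) = 25*sqrt(22); 2*sqrt(575) = 10*sqrt(23)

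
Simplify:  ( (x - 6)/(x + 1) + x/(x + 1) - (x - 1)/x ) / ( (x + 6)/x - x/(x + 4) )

Numerator: (x - 6)/(x + 1) + x/(x + 1) - (x - 1)/x = (x² - 6*x + 1)/(x² + x)
Denominator: (x + 6)/x - x/(x + 4) = (10*x + 24)/(x² + 4*x)
Divide: ((x² - 6*x + 1)/(x² + x)) · ((x² + 4*x)/(10*x + 24)) = (x³ - 2*x² - 23*x + 4)/(10*x² + 34*x + 24)

(x³ - 2*x² - 23*x + 4)/(10*x² + 34*x + 24)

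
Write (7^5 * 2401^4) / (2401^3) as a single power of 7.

7^5 = 7^5; 2401^4 = 7^16; 2401^3 = 7^12
Combine exponents: 7^9

7^9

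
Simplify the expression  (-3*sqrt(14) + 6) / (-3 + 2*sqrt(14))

(-66 + 3*sqrt(14))/47

Multiply numerator and denominator by -2*sqrt(14) - 3.
Denominator becomes -47; numerator becomes -3*sqrt(14) + 66.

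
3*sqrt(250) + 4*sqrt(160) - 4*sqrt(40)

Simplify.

23*sqrt(10)

3*sqrt(250) = 15*sqrt(10); 4*sqrt(160) = 16*sqrt(10); 4*sqrt(40) = 8*sqrt(10)
Combine: (15 + 16 - 8)·sqrt(10) = 23*sqrt(10)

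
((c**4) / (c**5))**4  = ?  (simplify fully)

c**(-4)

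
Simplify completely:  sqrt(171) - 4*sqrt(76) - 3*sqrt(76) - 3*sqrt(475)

-26*sqrt(19)

sqrt(171) = 3*sqrt(19); 4*sqrt(76) = 8*sqrt(19); 3*sqrt(76) = 6*sqrt(19); 3*sqrt(475) = 15*sqrt(19)
Combine: (3 - 8 - 6 - 15)·sqrt(19) = -26*sqrt(19)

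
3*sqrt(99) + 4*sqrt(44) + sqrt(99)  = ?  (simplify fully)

20*sqrt(11)

3*sqrt(99) = 9*sqrt(11); 4*sqrt(44) = 8*sqrt(11); sqrt(99) = 3*sqrt(11)
Combine: (9 + 8 + 3)·sqrt(11) = 20*sqrt(11)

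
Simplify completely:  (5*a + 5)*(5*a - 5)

Product of conjugates: (P+Q)(P-Q) = P**2 - Q**2.

25*a**2 - 25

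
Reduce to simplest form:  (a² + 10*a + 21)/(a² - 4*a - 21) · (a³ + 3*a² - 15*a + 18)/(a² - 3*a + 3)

Factor: a² + 10*a + 21 = (a + 3)·(a + 7);  a² - 4*a - 21 = (a - 7)·(a + 3);  a³ + 3*a² - 15*a + 18 = (a² - 3*a + 3)·(a + 6)
Cancel the common factors (a² - 3*a + 3), (a + 3).

(a² + 13*a + 42)/(a - 7)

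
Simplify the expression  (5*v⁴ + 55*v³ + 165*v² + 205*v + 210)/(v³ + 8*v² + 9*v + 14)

Factor: 5*v⁴ + 55*v³ + 165*v² + 205*v + 210 = 5·(v² + v + 2)·(v + 3)·(v + 7);  v³ + 8*v² + 9*v + 14 = (v² + v + 2)·(v + 7)
Cancel the common factors (v² + v + 2), (v + 7).

5*v + 15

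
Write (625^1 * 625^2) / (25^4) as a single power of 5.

625^1 = 5^4; 625^2 = 5^8; 25^4 = 5^8
Combine exponents: 5^4

5^4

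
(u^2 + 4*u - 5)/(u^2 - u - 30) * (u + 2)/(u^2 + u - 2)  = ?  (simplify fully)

Factor: u^2 + 4*u - 5 = (u - 1)*(u + 5);  u^2 - u - 30 = (u - 6)*(u + 5);  u^2 + u - 2 = (u - 1)*(u + 2)
Cancel the common factors (u - 1), (u + 2), (u + 5).

1/(u - 6)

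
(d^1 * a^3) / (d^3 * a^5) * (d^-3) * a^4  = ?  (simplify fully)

a^2/d^5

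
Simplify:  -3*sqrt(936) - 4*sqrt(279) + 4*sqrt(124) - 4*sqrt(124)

-18*sqrt(26) - 12*sqrt(31)

3*sqrt(936) = 18*sqrt(26); 4*sqrt(279) = 12*sqrt(31); 4*sqrt(124) = 8*sqrt(31); 4*sqrt(124) = 8*sqrt(31)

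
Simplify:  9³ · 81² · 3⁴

9³ = 3^6; 81² = 3^8; 3⁴ = 3^4
Combine exponents: 3^18

3^18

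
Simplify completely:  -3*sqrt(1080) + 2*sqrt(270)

3*sqrt(1080) = 18*sqrt(30); 2*sqrt(270) = 6*sqrt(30)
Combine: (-18 + 6)·sqrt(30) = -12*sqrt(30)

-12*sqrt(30)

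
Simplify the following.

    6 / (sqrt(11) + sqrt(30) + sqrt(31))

Group as (sqrt(11) + sqrt(31)) + sqrt(30); multiply by (sqrt(11) + sqrt(31)) - sqrt(30), then rationalise the remaining surd.

(-3*sqrt(10230) + 15*sqrt(31) + 18*sqrt(30) + 75*sqrt(11))/305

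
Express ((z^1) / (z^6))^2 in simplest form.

z^(-10)

Inside the bracket: (z^-5)
Raise to the power 2: (z^-10)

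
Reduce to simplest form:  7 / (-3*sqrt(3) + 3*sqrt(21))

(7*sqrt(3) + 7*sqrt(21))/54

Multiply numerator and denominator by 3*sqrt(3) + 3*sqrt(21).
Denominator becomes 162; numerator becomes 21*sqrt(3) + 21*sqrt(21).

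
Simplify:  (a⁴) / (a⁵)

1/a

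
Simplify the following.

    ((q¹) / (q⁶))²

Inside the bracket: (q^-5)
Raise to the power 2: (q^-10)

q^(-10)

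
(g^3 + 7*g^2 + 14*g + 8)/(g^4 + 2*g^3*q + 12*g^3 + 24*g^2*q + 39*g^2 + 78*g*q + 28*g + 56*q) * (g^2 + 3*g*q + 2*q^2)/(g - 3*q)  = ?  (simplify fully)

Factor: g^3 + 7*g^2 + 14*g + 8 = (g + 4)*(g + 1)*(g + 2);  g^4 + 2*g^3*q + 12*g^3 + 24*g^2*q + 39*g^2 + 78*g*q + 28*g + 56*q = (g + 1)*(g + 7)*(g + 4)*(g + 2*q);  g^2 + 3*g*q + 2*q^2 = (g + q)*(g + 2*q)
Cancel the common factors (g + 2*q), (g + 1), (g + 4).

(-g^2 - g*q - 2*g - 2*q)/(-g^2 + 3*g*q - 7*g + 21*q)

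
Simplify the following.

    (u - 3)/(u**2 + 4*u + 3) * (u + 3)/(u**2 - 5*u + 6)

Factor: u**2 + 4*u + 3 = (u + 3)*(u + 1);  u**2 - 5*u + 6 = (u - 3)*(u - 2)
Cancel the common factors (u + 3), (u - 3).

1/(u**2 - u - 2)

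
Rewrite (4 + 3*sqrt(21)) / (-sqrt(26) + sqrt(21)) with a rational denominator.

(-3*sqrt(546) - 63 - 4*sqrt(26) - 4*sqrt(21))/5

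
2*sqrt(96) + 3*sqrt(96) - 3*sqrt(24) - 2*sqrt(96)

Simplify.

6*sqrt(6)

2*sqrt(96) = 8*sqrt(6); 3*sqrt(96) = 12*sqrt(6); 3*sqrt(24) = 6*sqrt(6); 2*sqrt(96) = 8*sqrt(6)
Combine: (8 + 12 - 6 - 8)·sqrt(6) = 6*sqrt(6)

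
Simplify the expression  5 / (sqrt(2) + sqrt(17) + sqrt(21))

Group as (sqrt(2) + sqrt(17)) + sqrt(21); multiply by (sqrt(2) + sqrt(17)) - sqrt(21), then rationalise the remaining surd.

(-5*sqrt(714) - 5*sqrt(21) + 15*sqrt(17) + 90*sqrt(2))/66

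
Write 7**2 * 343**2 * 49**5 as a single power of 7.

7**18

7**2 = 7**2; 343**2 = 7**6; 49**5 = 7**10
Combine exponents: 7**18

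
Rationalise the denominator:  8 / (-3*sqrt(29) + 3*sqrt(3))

(-4*sqrt(29) - 4*sqrt(3))/39

Multiply numerator and denominator by 3*sqrt(3) + 3*sqrt(29).
Denominator becomes -234; numerator becomes 24*sqrt(3) + 24*sqrt(29).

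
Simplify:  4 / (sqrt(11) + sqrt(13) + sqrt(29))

(-8*sqrt(4147) - 20*sqrt(29) + 108*sqrt(13) + 124*sqrt(11))/547

Group as (sqrt(11) + sqrt(13)) + sqrt(29); multiply by (sqrt(11) + sqrt(13)) - sqrt(29), then rationalise the remaining surd.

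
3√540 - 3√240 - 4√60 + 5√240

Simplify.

18*√15

3√540 = 18*√15; 3√240 = 12*√15; 4√60 = 8*√15; 5√240 = 20*√15
Combine: (18 - 12 - 8 + 20)·√15 = 18*√15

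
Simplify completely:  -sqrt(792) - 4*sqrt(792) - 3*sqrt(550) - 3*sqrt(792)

sqrt(792) = 6*sqrt(22); 4*sqrt(792) = 24*sqrt(22); 3*sqrt(550) = 15*sqrt(22); 3*sqrt(792) = 18*sqrt(22)
Combine: (-6 - 24 - 15 - 18)·sqrt(22) = -63*sqrt(22)

-63*sqrt(22)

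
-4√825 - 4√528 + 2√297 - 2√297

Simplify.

-36*√33

4√825 = 20*√33; 4√528 = 16*√33; 2√297 = 6*√33; 2√297 = 6*√33
Combine: (-20 - 16 + 6 - 6)·√33 = -36*√33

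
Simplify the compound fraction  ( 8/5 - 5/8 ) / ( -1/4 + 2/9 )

Numerator: 8/5 - 5/8 = 39/40
Denominator: -1/4 + 2/9 = -1/36
Divide: (39/40) · (-36) = -351/10

-351/10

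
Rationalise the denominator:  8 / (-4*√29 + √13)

(-32*√29 - 8*√13)/451

Multiply numerator and denominator by √13 + 4*√29.
Denominator becomes -451; numerator becomes 8*√13 + 32*√29.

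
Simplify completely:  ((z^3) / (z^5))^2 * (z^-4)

Inside the bracket: (z^-2)
Raise to the power 2: (z^-4)
Multiply by (z^-4): add exponents.

z^(-8)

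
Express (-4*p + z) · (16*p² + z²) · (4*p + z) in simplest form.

Telescope via difference of squares: (z+(4*p))(z-(4*p)) = -16*p² + z², then repeat with the next factor.

-256*p⁴ + z⁴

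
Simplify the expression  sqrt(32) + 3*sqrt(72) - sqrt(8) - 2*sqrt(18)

sqrt(32) = 4*sqrt(2); 3*sqrt(72) = 18*sqrt(2); sqrt(8) = 2*sqrt(2); 2*sqrt(18) = 6*sqrt(2)
Combine: (4 + 18 - 2 - 6)·sqrt(2) = 14*sqrt(2)

14*sqrt(2)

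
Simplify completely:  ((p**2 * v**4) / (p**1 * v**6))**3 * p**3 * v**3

Inside the bracket: p**1 * (v**-2)
Raise to the power 3: p**3 * (v**-6)
Multiply by p**3 * v**3: add exponents.

p**6/v**3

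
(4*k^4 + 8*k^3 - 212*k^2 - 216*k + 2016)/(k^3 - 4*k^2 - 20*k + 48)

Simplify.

(4*k^2 + 16*k - 84)/(k - 2)

Factor: 4*k^4 + 8*k^3 - 212*k^2 - 216*k + 2016 = 4*(k + 7)*(k - 3)*(k - 6)*(k + 4);  k^3 - 4*k^2 - 20*k + 48 = (k - 2)*(k + 4)*(k - 6)
Cancel the common factors (k - 6), (k + 4).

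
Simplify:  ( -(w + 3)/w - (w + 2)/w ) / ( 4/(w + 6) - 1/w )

Numerator: -(w + 3)/w - (w + 2)/w = (-2*w - 5)/w
Denominator: 4/(w + 6) - 1/w = (3*w - 6)/(w^2 + 6*w)
Divide: ((-2*w - 5)/w) · ((w^2 + 6*w)/(3*w - 6)) = (-2*w^2 - 17*w - 30)/(3*w - 6)

(-2*w^2 - 17*w - 30)/(3*w - 6)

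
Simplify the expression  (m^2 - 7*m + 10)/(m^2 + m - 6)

Factor: m^2 - 7*m + 10 = (m - 5)*(m - 2);  m^2 + m - 6 = (m - 2)*(m + 3)
Cancel the common factor (m - 2).

(m - 5)/(m + 3)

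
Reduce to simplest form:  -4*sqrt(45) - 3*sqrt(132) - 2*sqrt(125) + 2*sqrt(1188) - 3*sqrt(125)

4*sqrt(45) = 12*sqrt(5); 3*sqrt(132) = 6*sqrt(33); 2*sqrt(125) = 10*sqrt(5); 2*sqrt(1188) = 12*sqrt(33); 3*sqrt(125) = 15*sqrt(5)

-37*sqrt(5) + 6*sqrt(33)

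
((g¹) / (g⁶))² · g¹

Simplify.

Inside the bracket: (g^-5)
Raise to the power 2: (g^-10)
Multiply by g¹: add exponents.

g^(-9)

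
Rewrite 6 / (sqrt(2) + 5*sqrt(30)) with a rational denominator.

Multiply numerator and denominator by -5*sqrt(30) + sqrt(2).
Denominator becomes -748; numerator becomes -30*sqrt(30) + 6*sqrt(2).

(-3*sqrt(2) + 15*sqrt(30))/374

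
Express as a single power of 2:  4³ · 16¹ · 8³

2^19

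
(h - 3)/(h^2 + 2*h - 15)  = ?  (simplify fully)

Factor: h^2 + 2*h - 15 = (h + 5)*(h - 3)
Cancel the common factor (h - 3).

1/(h + 5)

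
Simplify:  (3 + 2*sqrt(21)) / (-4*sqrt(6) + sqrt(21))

Multiply numerator and denominator by sqrt(21) + 4*sqrt(6).
Denominator becomes -75; numerator becomes 3*sqrt(21) + 12*sqrt(6) + 42 + 24*sqrt(14).

(-8*sqrt(14) - 14 - 4*sqrt(6) - sqrt(21))/25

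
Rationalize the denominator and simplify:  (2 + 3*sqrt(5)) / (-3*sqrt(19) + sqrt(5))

Multiply numerator and denominator by sqrt(5) + 3*sqrt(19).
Denominator becomes -166; numerator becomes 2*sqrt(5) + 15 + 6*sqrt(19) + 9*sqrt(95).

(-9*sqrt(95) - 6*sqrt(19) - 15 - 2*sqrt(5))/166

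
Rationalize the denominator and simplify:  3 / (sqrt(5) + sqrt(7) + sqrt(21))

Group as (sqrt(7) + sqrt(21)) + sqrt(5); multiply by (sqrt(7) + sqrt(21)) - sqrt(5), then rationalise the remaining surd.

(-42*sqrt(15) - 27*sqrt(21) + 57*sqrt(7) + 69*sqrt(5))/59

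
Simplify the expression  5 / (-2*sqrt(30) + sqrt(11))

(-10*sqrt(30) - 5*sqrt(11))/109

Multiply numerator and denominator by sqrt(11) + 2*sqrt(30).
Denominator becomes -109; numerator becomes 5*sqrt(11) + 10*sqrt(30).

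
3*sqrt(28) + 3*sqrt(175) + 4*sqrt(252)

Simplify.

45*sqrt(7)

3*sqrt(28) = 6*sqrt(7); 3*sqrt(175) = 15*sqrt(7); 4*sqrt(252) = 24*sqrt(7)
Combine: (6 + 15 + 24)·sqrt(7) = 45*sqrt(7)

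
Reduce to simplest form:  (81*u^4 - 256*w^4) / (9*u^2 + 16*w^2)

9*u^2 - 16*w^2

Factor (3*u)^4 - (4*w)^4 and cancel (9*u^2 + 16*w^2).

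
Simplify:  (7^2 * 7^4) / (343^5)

7^(-9)

7^2 = 7^2; 7^4 = 7^4; 343^5 = 7^15
Combine exponents: 7^(-9)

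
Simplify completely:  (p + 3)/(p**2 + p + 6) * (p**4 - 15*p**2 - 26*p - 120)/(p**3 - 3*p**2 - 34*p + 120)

(p**2 + 7*p + 12)/(p**2 + 2*p - 24)

Factor: p**4 - 15*p**2 - 26*p - 120 = (p - 5)*(p + 4)*(p**2 + p + 6);  p**3 - 3*p**2 - 34*p + 120 = (p - 4)*(p - 5)*(p + 6)
Cancel the common factors (p**2 + p + 6), (p - 5).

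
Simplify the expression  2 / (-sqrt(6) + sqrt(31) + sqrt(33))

(-29*sqrt(6) + 2*sqrt(33) + 4*sqrt(31) + 3*sqrt(682))/182

Group as (sqrt(31) + sqrt(33)) - sqrt(6); multiply by (sqrt(31) + sqrt(33)) + sqrt(6), then rationalise the remaining surd.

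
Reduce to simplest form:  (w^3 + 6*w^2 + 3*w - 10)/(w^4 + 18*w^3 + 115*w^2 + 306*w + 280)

(w - 1)/(w^2 + 11*w + 28)

Factor: w^3 + 6*w^2 + 3*w - 10 = (w - 1)*(w + 5)*(w + 2);  w^4 + 18*w^3 + 115*w^2 + 306*w + 280 = (w + 2)*(w + 7)*(w + 4)*(w + 5)
Cancel the common factors (w + 2), (w + 5).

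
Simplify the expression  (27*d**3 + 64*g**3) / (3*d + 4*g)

Factor as (a+b)(a**2-ab+b**2) with a=(4*g), b=(3*d).

9*d**2 - 12*d*g + 16*g**2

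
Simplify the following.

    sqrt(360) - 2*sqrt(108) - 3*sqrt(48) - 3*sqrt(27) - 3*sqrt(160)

-33*sqrt(3) - 6*sqrt(10)

sqrt(360) = 6*sqrt(10); 2*sqrt(108) = 12*sqrt(3); 3*sqrt(48) = 12*sqrt(3); 3*sqrt(27) = 9*sqrt(3); 3*sqrt(160) = 12*sqrt(10)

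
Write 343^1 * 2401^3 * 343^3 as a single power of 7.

343^1 = 7^3; 2401^3 = 7^12; 343^3 = 7^9
Combine exponents: 7^24

7^24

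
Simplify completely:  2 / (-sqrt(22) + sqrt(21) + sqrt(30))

(-58*sqrt(22) + 26*sqrt(30) + 62*sqrt(21) + 24*sqrt(385))/1679

Group as (sqrt(21) + sqrt(30)) - sqrt(22); multiply by (sqrt(21) + sqrt(30)) + sqrt(22), then rationalise the remaining surd.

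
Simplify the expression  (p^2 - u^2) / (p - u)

p + u

Difference of squares: factor out (p - u).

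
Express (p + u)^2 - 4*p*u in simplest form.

Expanding gives p^2 - 2*p*u + u^2, a perfect square.

(p - u)^2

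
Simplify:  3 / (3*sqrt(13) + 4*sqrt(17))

Multiply numerator and denominator by -4*sqrt(17) + 3*sqrt(13).
Denominator becomes -155; numerator becomes -12*sqrt(17) + 9*sqrt(13).

(-9*sqrt(13) + 12*sqrt(17))/155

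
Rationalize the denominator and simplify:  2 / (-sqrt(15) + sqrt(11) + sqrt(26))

Group as (sqrt(11) + sqrt(26)) - sqrt(15); multiply by (sqrt(11) + sqrt(26)) + sqrt(15), then rationalise the remaining surd.

(-11*sqrt(15) + 15*sqrt(11) + sqrt(4290))/165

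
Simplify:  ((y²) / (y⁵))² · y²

Inside the bracket: (y^-3)
Raise to the power 2: (y^-6)
Multiply by y²: add exponents.

y^(-4)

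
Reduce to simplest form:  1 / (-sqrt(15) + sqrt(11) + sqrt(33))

(-29*sqrt(15) - 7*sqrt(33) + 37*sqrt(11) + 66*sqrt(5))/611

Group as (sqrt(11) + sqrt(33)) - sqrt(15); multiply by (sqrt(11) + sqrt(33)) + sqrt(15), then rationalise the remaining surd.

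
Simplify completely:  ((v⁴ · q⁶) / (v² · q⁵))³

q³*v⁶

Inside the bracket: v² · q¹
Raise to the power 3: v⁶ · q³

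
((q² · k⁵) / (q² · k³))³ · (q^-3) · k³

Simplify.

k⁹/q³

Inside the bracket: k²
Raise to the power 3: k⁶
Multiply by (q^-3) · k³: add exponents.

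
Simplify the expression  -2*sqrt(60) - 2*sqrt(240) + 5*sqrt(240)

8*sqrt(15)

2*sqrt(60) = 4*sqrt(15); 2*sqrt(240) = 8*sqrt(15); 5*sqrt(240) = 20*sqrt(15)
Combine: (-4 - 8 + 20)·sqrt(15) = 8*sqrt(15)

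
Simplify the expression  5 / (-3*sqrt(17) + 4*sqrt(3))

(-3*sqrt(17) - 4*sqrt(3))/21

Multiply numerator and denominator by 4*sqrt(3) + 3*sqrt(17).
Denominator becomes -105; numerator becomes 20*sqrt(3) + 15*sqrt(17).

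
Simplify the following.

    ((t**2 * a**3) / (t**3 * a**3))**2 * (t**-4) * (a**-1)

1/(a*t**6)

Inside the bracket: (t**-1)
Raise to the power 2: (t**-2)
Multiply by (t**-4) * (a**-1): add exponents.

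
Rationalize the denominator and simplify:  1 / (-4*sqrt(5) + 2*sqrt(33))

(2*sqrt(5) + sqrt(33))/26

Multiply numerator and denominator by 4*sqrt(5) + 2*sqrt(33).
Denominator becomes 52; numerator becomes 4*sqrt(5) + 2*sqrt(33).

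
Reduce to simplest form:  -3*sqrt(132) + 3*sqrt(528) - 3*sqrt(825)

-9*sqrt(33)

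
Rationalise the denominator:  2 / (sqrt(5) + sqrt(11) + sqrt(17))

Group as (sqrt(5) + sqrt(11)) + sqrt(17); multiply by (sqrt(5) + sqrt(11)) - sqrt(17), then rationalise the remaining surd.

(-4*sqrt(935) - 2*sqrt(17) + 22*sqrt(11) + 46*sqrt(5))/219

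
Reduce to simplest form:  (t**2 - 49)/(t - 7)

t + 7

Factor: t**2 - 49 = (t + 7)*(t - 7)
Cancel the common factor (t - 7).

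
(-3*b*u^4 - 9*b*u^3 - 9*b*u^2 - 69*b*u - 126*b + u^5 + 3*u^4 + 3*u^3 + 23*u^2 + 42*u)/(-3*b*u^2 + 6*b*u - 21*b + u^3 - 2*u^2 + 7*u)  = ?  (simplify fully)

u^2 + 5*u + 6

Factor: -3*b*u^4 - 9*b*u^3 - 9*b*u^2 - 69*b*u - 126*b + u^5 + 3*u^4 + 3*u^3 + 23*u^2 + 42*u = (u + 2)*(-3*b + u)*(u^2 - 2*u + 7)*(u + 3);  -3*b*u^2 + 6*b*u - 21*b + u^3 - 2*u^2 + 7*u = (u^2 - 2*u + 7)*(-3*b + u)
Cancel the common factors (u^2 - 2*u + 7), (-3*b + u).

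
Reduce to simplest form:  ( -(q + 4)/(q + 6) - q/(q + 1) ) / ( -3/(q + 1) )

Numerator: -(q + 4)/(q + 6) - q/(q + 1) = (-2*q² - 11*q - 4)/(q² + 7*q + 6)
Denominator: -3/(q + 1) = -3/(q + 1)
Divide: ((-2*q² - 11*q - 4)/(q² + 7*q + 6)) · (-q/3 - 1/3) = (2*q² + 11*q + 4)/(3*q + 18)

(2*q² + 11*q + 4)/(3*q + 18)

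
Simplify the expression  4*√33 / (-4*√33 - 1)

(-528 + 4*√33)/527

Multiply numerator and denominator by -1 + 4*√33.
Denominator becomes -527; numerator becomes -4*√33 + 528.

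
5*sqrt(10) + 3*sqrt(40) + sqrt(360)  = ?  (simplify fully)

5*sqrt(10) = 5*sqrt(10); 3*sqrt(40) = 6*sqrt(10); sqrt(360) = 6*sqrt(10)
Combine: (5 + 6 + 6)·sqrt(10) = 17*sqrt(10)

17*sqrt(10)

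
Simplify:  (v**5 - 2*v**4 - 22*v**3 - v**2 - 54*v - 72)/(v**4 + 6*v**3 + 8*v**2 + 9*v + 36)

Factor: v**5 - 2*v**4 - 22*v**3 - v**2 - 54*v - 72 = (v**2 - v + 3)*(v - 6)*(v + 4)*(v + 1);  v**4 + 6*v**3 + 8*v**2 + 9*v + 36 = (v + 4)*(v**2 - v + 3)*(v + 3)
Cancel the common factors (v**2 - v + 3), (v + 4).

(v**2 - 5*v - 6)/(v + 3)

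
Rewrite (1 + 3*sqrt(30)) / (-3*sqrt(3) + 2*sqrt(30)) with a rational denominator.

Multiply numerator and denominator by 3*sqrt(3) + 2*sqrt(30).
Denominator becomes 93; numerator becomes 3*sqrt(3) + 2*sqrt(30) + 27*sqrt(10) + 180.

(3*sqrt(3) + 2*sqrt(30) + 27*sqrt(10) + 180)/93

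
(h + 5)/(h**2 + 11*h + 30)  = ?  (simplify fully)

Factor: h**2 + 11*h + 30 = (h + 5)*(h + 6)
Cancel the common factor (h + 5).

1/(h + 6)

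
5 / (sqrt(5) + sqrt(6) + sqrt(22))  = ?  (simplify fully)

-105*sqrt(6) - 115*sqrt(5) + 20*sqrt(165) + 55*sqrt(22)

Group as (sqrt(5) + sqrt(22)) + sqrt(6); multiply by (sqrt(5) + sqrt(22)) - sqrt(6), then rationalise the remaining surd.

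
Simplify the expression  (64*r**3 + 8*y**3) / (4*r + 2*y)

16*r**2 - 8*r*y + 4*y**2

Factor as (a+b)(a**2-ab+b**2) with a=(4*r), b=(2*y).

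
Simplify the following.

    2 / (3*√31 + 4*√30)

Multiply numerator and denominator by -3*√31 + 4*√30.
Denominator becomes 201; numerator becomes -6*√31 + 8*√30.

(-6*√31 + 8*√30)/201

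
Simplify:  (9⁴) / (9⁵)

3^(-2)

9⁴ = 3^8; 9⁵ = 3^10
Combine exponents: 3^(-2)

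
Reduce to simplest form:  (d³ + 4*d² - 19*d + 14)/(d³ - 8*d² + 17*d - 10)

(d + 7)/(d - 5)

Factor: d³ + 4*d² - 19*d + 14 = (d - 2)·(d + 7)·(d - 1);  d³ - 8*d² + 17*d - 10 = (d - 5)·(d - 1)·(d - 2)
Cancel the common factors (d - 2), (d - 1).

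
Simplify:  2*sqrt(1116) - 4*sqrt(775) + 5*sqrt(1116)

22*sqrt(31)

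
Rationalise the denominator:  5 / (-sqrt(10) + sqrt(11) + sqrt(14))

(-75*sqrt(10) + 35*sqrt(14) + 65*sqrt(11) + 20*sqrt(385))/391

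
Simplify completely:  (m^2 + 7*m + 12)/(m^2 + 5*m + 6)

(m + 4)/(m + 2)

Factor: m^2 + 7*m + 12 = (m + 3)*(m + 4);  m^2 + 5*m + 6 = (m + 2)*(m + 3)
Cancel the common factor (m + 3).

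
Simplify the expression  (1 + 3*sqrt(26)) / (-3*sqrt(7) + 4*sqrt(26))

(3*sqrt(7) + 4*sqrt(26) + 9*sqrt(182) + 312)/353

Multiply numerator and denominator by 3*sqrt(7) + 4*sqrt(26).
Denominator becomes 353; numerator becomes 3*sqrt(7) + 4*sqrt(26) + 9*sqrt(182) + 312.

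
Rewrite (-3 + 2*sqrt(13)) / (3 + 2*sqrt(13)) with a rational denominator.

(-12*sqrt(13) + 61)/43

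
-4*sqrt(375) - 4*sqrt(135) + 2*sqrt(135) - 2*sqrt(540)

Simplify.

-38*sqrt(15)

4*sqrt(375) = 20*sqrt(15); 4*sqrt(135) = 12*sqrt(15); 2*sqrt(135) = 6*sqrt(15); 2*sqrt(540) = 12*sqrt(15)
Combine: (-20 - 12 + 6 - 12)·sqrt(15) = -38*sqrt(15)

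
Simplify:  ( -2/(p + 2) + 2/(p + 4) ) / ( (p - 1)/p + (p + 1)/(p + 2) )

Numerator: -2/(p + 2) + 2/(p + 4) = -4/(p² + 6*p + 8)
Denominator: (p - 1)/p + (p + 1)/(p + 2) = (2*p² + 2*p - 2)/(p² + 2*p)
Divide: (-4/(p² + 6*p + 8)) · ((p² + 2*p)/(2*p² + 2*p - 2)) = -2*p/(p³ + 5*p² + 3*p - 4)

-2*p/(p³ + 5*p² + 3*p - 4)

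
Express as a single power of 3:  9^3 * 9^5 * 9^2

9^3 = 3^6; 9^5 = 3^10; 9^2 = 3^4
Combine exponents: 3^20

3^20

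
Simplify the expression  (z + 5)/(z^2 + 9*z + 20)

1/(z + 4)

Factor: z^2 + 9*z + 20 = (z + 4)*(z + 5)
Cancel the common factor (z + 5).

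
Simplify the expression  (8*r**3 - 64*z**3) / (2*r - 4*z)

4*r**2 + 8*r*z + 16*z**2

(2*r)**3 - (4*z)**3 = (2*r - 4*z)(4*r**2 + 8*r*z + 16*z**2).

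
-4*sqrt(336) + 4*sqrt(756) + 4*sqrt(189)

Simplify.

4*sqrt(336) = 16*sqrt(21); 4*sqrt(756) = 24*sqrt(21); 4*sqrt(189) = 12*sqrt(21)
Combine: (-16 + 24 + 12)·sqrt(21) = 20*sqrt(21)

20*sqrt(21)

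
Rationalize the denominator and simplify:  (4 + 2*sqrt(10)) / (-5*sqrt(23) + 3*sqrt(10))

Multiply numerator and denominator by 3*sqrt(10) + 5*sqrt(23).
Denominator becomes -485; numerator becomes 12*sqrt(10) + 60 + 20*sqrt(23) + 10*sqrt(230).

(-10*sqrt(230) - 20*sqrt(23) - 60 - 12*sqrt(10))/485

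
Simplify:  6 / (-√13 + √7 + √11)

(-30*√13 + 54*√11 + 102*√7 + 12*√1001)/283

Group as (√7 + √11) - √13; multiply by (√7 + √11) + √13, then rationalise the remaining surd.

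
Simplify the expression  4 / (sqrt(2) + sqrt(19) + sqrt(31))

Group as (sqrt(19) + sqrt(31)) + sqrt(2); multiply by (sqrt(19) + sqrt(31)) - sqrt(2), then rationalise the remaining surd.

(-2*sqrt(1178) - 10*sqrt(31) + 14*sqrt(19) + 48*sqrt(2))/13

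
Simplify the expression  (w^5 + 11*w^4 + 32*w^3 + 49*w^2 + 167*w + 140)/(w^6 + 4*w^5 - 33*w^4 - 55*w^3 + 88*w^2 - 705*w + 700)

Factor: w^5 + 11*w^4 + 32*w^3 + 49*w^2 + 167*w + 140 = (w + 4)*(w + 7)*(w^2 - w + 5)*(w + 1);  w^6 + 4*w^5 - 33*w^4 - 55*w^3 + 88*w^2 - 705*w + 700 = (w - 1)*(w - 5)*(w^2 - w + 5)*(w + 7)*(w + 4)
Cancel the common factors (w^2 - w + 5), (w + 7), (w + 4).

(w + 1)/(w^2 - 6*w + 5)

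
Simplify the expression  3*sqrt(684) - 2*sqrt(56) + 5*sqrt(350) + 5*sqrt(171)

21*sqrt(14) + 33*sqrt(19)

3*sqrt(684) = 18*sqrt(19); 2*sqrt(56) = 4*sqrt(14); 5*sqrt(350) = 25*sqrt(14); 5*sqrt(171) = 15*sqrt(19)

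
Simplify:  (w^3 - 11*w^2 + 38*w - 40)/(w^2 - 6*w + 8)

Factor: w^3 - 11*w^2 + 38*w - 40 = (w - 4)*(w - 5)*(w - 2);  w^2 - 6*w + 8 = (w - 2)*(w - 4)
Cancel the common factors (w - 2), (w - 4).

w - 5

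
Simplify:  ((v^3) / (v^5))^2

v^(-4)

Inside the bracket: (v^-2)
Raise to the power 2: (v^-4)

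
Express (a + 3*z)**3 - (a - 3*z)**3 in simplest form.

18*z*(a**2 + 3*z**2)

Binomially expand both and collect terms in a, (3*z).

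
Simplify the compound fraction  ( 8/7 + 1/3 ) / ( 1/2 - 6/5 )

-310/147

Numerator: 8/7 + 1/3 = 31/21
Denominator: 1/2 - 6/5 = -7/10
Divide: (31/21) · (-10/7) = -310/147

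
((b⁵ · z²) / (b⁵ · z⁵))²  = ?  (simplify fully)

Inside the bracket: (z^-3)
Raise to the power 2: (z^-6)

z^(-6)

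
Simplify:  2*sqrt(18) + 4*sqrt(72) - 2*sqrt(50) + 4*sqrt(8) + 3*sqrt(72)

2*sqrt(18) = 6*sqrt(2); 4*sqrt(72) = 24*sqrt(2); 2*sqrt(50) = 10*sqrt(2); 4*sqrt(8) = 8*sqrt(2); 3*sqrt(72) = 18*sqrt(2)
Combine: (6 + 24 - 10 + 8 + 18)·sqrt(2) = 46*sqrt(2)

46*sqrt(2)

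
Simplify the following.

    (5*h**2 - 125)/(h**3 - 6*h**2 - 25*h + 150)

Factor: 5*h**2 - 125 = 5*(h - 5)*(h + 5);  h**3 - 6*h**2 - 25*h + 150 = (h - 6)*(h - 5)*(h + 5)
Cancel the common factors (h + 5), (h - 5).

5/(h - 6)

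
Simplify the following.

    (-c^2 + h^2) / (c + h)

Factor h^2 - c^2 and cancel (c + h).

-c + h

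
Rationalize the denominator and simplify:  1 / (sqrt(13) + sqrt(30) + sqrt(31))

(-sqrt(12090) + 6*sqrt(31) + 7*sqrt(30) + 24*sqrt(13))/708

Group as (sqrt(30) + sqrt(31)) + sqrt(13); multiply by (sqrt(30) + sqrt(31)) - sqrt(13), then rationalise the remaining surd.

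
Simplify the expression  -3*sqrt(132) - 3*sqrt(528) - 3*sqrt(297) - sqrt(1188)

3*sqrt(132) = 6*sqrt(33); 3*sqrt(528) = 12*sqrt(33); 3*sqrt(297) = 9*sqrt(33); sqrt(1188) = 6*sqrt(33)
Combine: (-6 - 12 - 9 - 6)·sqrt(33) = -33*sqrt(33)

-33*sqrt(33)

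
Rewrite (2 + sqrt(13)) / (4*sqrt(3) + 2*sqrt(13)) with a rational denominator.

(-2*sqrt(39) - 4*sqrt(3) + 2*sqrt(13) + 13)/2

Multiply numerator and denominator by -4*sqrt(3) + 2*sqrt(13).
Denominator becomes 4; numerator becomes -4*sqrt(39) - 8*sqrt(3) + 4*sqrt(13) + 26.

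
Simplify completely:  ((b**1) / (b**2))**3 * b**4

b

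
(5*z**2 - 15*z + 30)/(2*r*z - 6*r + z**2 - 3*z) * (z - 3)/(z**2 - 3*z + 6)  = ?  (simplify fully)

5/(2*r + z)

Factor: 5*z**2 - 15*z + 30 = 5*(z**2 - 3*z + 6);  2*r*z - 6*r + z**2 - 3*z = (2*r + z)*(z - 3)
Cancel the common factors (z**2 - 3*z + 6), (z - 3).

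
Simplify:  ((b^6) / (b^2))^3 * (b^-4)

b^8

Inside the bracket: b^4
Raise to the power 3: b^12
Multiply by (b^-4): add exponents.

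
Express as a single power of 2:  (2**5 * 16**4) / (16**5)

2**5 = 2**5; 16**4 = 2**16; 16**5 = 2**20
Combine exponents: 2**1

2**1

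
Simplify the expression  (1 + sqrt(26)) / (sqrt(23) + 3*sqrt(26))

(-sqrt(598) - sqrt(23) + 3*sqrt(26) + 78)/211

Multiply numerator and denominator by -sqrt(23) + 3*sqrt(26).
Denominator becomes 211; numerator becomes -sqrt(598) - sqrt(23) + 3*sqrt(26) + 78.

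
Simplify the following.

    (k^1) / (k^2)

Quotient: (k^-1)

1/k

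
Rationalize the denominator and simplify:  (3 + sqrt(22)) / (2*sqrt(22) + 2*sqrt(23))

(-22 - 3*sqrt(22) + 3*sqrt(23) + sqrt(506))/2

Multiply numerator and denominator by -2*sqrt(23) + 2*sqrt(22).
Denominator becomes -4; numerator becomes -2*sqrt(506) - 6*sqrt(23) + 6*sqrt(22) + 44.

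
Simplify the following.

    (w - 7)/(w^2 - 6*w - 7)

Factor: w^2 - 6*w - 7 = (w - 7)*(w + 1)
Cancel the common factor (w - 7).

1/(w + 1)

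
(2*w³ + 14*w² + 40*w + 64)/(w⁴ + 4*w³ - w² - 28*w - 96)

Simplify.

Factor: 2*w³ + 14*w² + 40*w + 64 = 2·(w² + 3*w + 8)·(w + 4);  w⁴ + 4*w³ - w² - 28*w - 96 = (w + 4)·(w² + 3*w + 8)·(w - 3)
Cancel the common factors (w² + 3*w + 8), (w + 4).

2/(w - 3)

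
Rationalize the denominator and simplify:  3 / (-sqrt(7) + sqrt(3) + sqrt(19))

-15*sqrt(7) - 9*sqrt(19) + 23*sqrt(3) + 2*sqrt(399)

Group as (sqrt(3) + sqrt(19)) - sqrt(7); multiply by (sqrt(3) + sqrt(19)) + sqrt(7), then rationalise the remaining surd.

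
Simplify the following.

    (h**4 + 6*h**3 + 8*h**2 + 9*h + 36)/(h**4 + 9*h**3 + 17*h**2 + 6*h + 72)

(h + 3)/(h + 6)

Factor: h**4 + 6*h**3 + 8*h**2 + 9*h + 36 = (h**2 - h + 3)*(h + 3)*(h + 4);  h**4 + 9*h**3 + 17*h**2 + 6*h + 72 = (h**2 - h + 3)*(h + 4)*(h + 6)
Cancel the common factors (h**2 - h + 3), (h + 4).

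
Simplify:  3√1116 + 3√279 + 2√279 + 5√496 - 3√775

38*√31

3√1116 = 18*√31; 3√279 = 9*√31; 2√279 = 6*√31; 5√496 = 20*√31; 3√775 = 15*√31
Combine: (18 + 9 + 6 + 20 - 15)·√31 = 38*√31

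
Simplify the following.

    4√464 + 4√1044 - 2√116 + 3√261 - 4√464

29*√29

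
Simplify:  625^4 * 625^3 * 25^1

625^4 = 5^16; 625^3 = 5^12; 25^1 = 5^2
Combine exponents: 5^30

5^30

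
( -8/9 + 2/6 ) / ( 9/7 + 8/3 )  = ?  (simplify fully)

-35/249

Numerator: -8/9 + 2/6 = -5/9
Denominator: 9/7 + 8/3 = 83/21
Divide: (-5/9) · (21/83) = -35/249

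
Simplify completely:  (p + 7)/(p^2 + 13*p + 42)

1/(p + 6)

Factor: p^2 + 13*p + 42 = (p + 7)*(p + 6)
Cancel the common factor (p + 7).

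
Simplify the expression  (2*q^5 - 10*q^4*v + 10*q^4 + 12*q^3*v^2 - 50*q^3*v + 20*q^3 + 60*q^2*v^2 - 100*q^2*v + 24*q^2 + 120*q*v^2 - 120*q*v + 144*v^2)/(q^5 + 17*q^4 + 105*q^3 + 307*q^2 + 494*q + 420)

(2*q^2 - 10*q*v + 12*v^2)/(q^2 + 12*q + 35)

Factor: 2*q^5 - 10*q^4*v + 10*q^4 + 12*q^3*v^2 - 50*q^3*v + 20*q^3 + 60*q^2*v^2 - 100*q^2*v + 24*q^2 + 120*q*v^2 - 120*q*v + 144*v^2 = 2*(q + 3)*(q - 2*v)*(q - 3*v)*(q^2 + 2*q + 4);  q^5 + 17*q^4 + 105*q^3 + 307*q^2 + 494*q + 420 = (q^2 + 2*q + 4)*(q + 3)*(q + 7)*(q + 5)
Cancel the common factors (q^2 + 2*q + 4), (q + 3).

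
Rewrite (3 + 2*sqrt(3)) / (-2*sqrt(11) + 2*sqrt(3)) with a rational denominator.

(-2*sqrt(33) - 3*sqrt(11) - 6 - 3*sqrt(3))/16

Multiply numerator and denominator by 2*sqrt(3) + 2*sqrt(11).
Denominator becomes -32; numerator becomes 6*sqrt(3) + 12 + 6*sqrt(11) + 4*sqrt(33).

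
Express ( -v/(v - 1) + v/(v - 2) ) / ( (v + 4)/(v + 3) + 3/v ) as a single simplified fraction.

Numerator: -v/(v - 1) + v/(v - 2) = v/(v² - 3*v + 2)
Denominator: (v + 4)/(v + 3) + 3/v = (v² + 7*v + 9)/(v² + 3*v)
Divide: (v/(v² - 3*v + 2)) · ((v² + 3*v)/(v² + 7*v + 9)) = (v³ + 3*v²)/(v⁴ + 4*v³ - 10*v² - 13*v + 18)

(v³ + 3*v²)/(v⁴ + 4*v³ - 10*v² - 13*v + 18)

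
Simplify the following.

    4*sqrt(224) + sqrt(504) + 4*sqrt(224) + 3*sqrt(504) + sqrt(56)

58*sqrt(14)

4*sqrt(224) = 16*sqrt(14); sqrt(504) = 6*sqrt(14); 4*sqrt(224) = 16*sqrt(14); 3*sqrt(504) = 18*sqrt(14); sqrt(56) = 2*sqrt(14)
Combine: (16 + 6 + 16 + 18 + 2)·sqrt(14) = 58*sqrt(14)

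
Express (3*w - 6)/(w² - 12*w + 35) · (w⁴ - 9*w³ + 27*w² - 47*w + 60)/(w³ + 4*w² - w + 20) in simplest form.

(3*w² - 15*w + 18)/(w² - 2*w - 35)

Factor: 3*w - 6 = 3·(w - 2);  w² - 12*w + 35 = (w - 5)·(w - 7);  w⁴ - 9*w³ + 27*w² - 47*w + 60 = (w - 5)·(w² - w + 4)·(w - 3);  w³ + 4*w² - w + 20 = (w² - w + 4)·(w + 5)
Cancel the common factors (w² - w + 4), (w - 5).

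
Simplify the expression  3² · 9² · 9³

3^12

3² = 3^2; 9² = 3^4; 9³ = 3^6
Combine exponents: 3^12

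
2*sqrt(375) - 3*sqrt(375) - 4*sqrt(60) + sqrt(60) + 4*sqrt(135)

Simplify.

2*sqrt(375) = 10*sqrt(15); 3*sqrt(375) = 15*sqrt(15); 4*sqrt(60) = 8*sqrt(15); sqrt(60) = 2*sqrt(15); 4*sqrt(135) = 12*sqrt(15)
Combine: (10 - 15 - 8 + 2 + 12)·sqrt(15) = sqrt(15)

sqrt(15)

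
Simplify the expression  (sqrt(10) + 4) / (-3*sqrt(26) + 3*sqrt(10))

(-2*sqrt(26) - sqrt(65) - 2*sqrt(10) - 5)/24

Multiply numerator and denominator by 3*sqrt(10) + 3*sqrt(26).
Denominator becomes -144; numerator becomes 30 + 12*sqrt(10) + 6*sqrt(65) + 12*sqrt(26).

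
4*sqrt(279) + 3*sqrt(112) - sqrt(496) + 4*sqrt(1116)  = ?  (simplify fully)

4*sqrt(279) = 12*sqrt(31); 3*sqrt(112) = 12*sqrt(7); sqrt(496) = 4*sqrt(31); 4*sqrt(1116) = 24*sqrt(31)

12*sqrt(7) + 32*sqrt(31)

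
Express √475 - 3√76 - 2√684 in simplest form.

-13*√19

√475 = 5*√19; 3√76 = 6*√19; 2√684 = 12*√19
Combine: (5 - 6 - 12)·√19 = -13*√19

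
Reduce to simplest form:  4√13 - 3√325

-11*√13

4√13 = 4*√13; 3√325 = 15*√13
Combine: (4 - 15)·√13 = -11*√13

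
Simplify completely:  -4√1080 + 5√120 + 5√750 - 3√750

4√1080 = 24*√30; 5√120 = 10*√30; 5√750 = 25*√30; 3√750 = 15*√30
Combine: (-24 + 10 + 25 - 15)·√30 = -4*√30

-4*√30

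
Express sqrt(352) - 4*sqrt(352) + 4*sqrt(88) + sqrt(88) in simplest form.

sqrt(352) = 4*sqrt(22); 4*sqrt(352) = 16*sqrt(22); 4*sqrt(88) = 8*sqrt(22); sqrt(88) = 2*sqrt(22)
Combine: (4 - 16 + 8 + 2)·sqrt(22) = -2*sqrt(22)

-2*sqrt(22)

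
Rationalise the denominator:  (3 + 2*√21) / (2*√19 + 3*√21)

(-4*√399 - 6*√19 + 9*√21 + 126)/113

Multiply numerator and denominator by -2*√19 + 3*√21.
Denominator becomes 113; numerator becomes -4*√399 - 6*√19 + 9*√21 + 126.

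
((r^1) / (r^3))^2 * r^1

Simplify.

r^(-3)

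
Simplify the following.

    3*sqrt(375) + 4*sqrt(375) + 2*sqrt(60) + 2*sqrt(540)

3*sqrt(375) = 15*sqrt(15); 4*sqrt(375) = 20*sqrt(15); 2*sqrt(60) = 4*sqrt(15); 2*sqrt(540) = 12*sqrt(15)
Combine: (15 + 20 + 4 + 12)·sqrt(15) = 51*sqrt(15)

51*sqrt(15)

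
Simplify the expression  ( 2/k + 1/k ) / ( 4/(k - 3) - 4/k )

Numerator: 2/k + 1/k = 3/k
Denominator: 4/(k - 3) - 4/k = 12/(k**2 - 3*k)
Divide: (3/k) · (k**2/12 - k/4) = k/4 - 3/4

k/4 - 3/4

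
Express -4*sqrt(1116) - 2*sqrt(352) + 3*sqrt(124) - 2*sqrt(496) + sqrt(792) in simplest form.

4*sqrt(1116) = 24*sqrt(31); 2*sqrt(352) = 8*sqrt(22); 3*sqrt(124) = 6*sqrt(31); 2*sqrt(496) = 8*sqrt(31); sqrt(792) = 6*sqrt(22)

-26*sqrt(31) - 2*sqrt(22)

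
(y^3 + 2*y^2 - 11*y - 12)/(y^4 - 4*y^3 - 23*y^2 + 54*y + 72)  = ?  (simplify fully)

1/(y - 6)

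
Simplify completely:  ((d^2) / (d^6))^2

Inside the bracket: (d^-4)
Raise to the power 2: (d^-8)

d^(-8)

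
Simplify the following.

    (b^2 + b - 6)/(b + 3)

b - 2

Factor: b^2 + b - 6 = (b + 3)*(b - 2)
Cancel the common factor (b + 3).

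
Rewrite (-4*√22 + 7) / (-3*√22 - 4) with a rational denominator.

Multiply numerator and denominator by -4 + 3*√22.
Denominator becomes -182; numerator becomes -292 + 37*√22.

(-37*√22 + 292)/182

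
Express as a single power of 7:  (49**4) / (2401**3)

49**4 = 7**8; 2401**3 = 7**12
Combine exponents: 7**(-4)

7**(-4)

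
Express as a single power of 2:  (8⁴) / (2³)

2^9

8⁴ = 2^12; 2³ = 2^3
Combine exponents: 2^9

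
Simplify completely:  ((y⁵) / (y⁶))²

y^(-2)

Inside the bracket: (y^-1)
Raise to the power 2: (y^-2)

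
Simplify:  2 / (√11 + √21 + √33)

(-132*√7 - 2*√33 + 46*√21 + 86*√11)/923

Group as (√21 + √33) + √11; multiply by (√21 + √33) - √11, then rationalise the remaining surd.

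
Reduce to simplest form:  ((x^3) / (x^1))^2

Inside the bracket: x^2
Raise to the power 2: x^4

x^4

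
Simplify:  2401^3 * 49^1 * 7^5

7^19

2401^3 = 7^12; 49^1 = 7^2; 7^5 = 7^5
Combine exponents: 7^19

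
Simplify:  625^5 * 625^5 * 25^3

625^5 = 5^20; 625^5 = 5^20; 25^3 = 5^6
Combine exponents: 5^46

5^46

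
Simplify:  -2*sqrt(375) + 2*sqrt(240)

-2*sqrt(15)

2*sqrt(375) = 10*sqrt(15); 2*sqrt(240) = 8*sqrt(15)
Combine: (-10 + 8)·sqrt(15) = -2*sqrt(15)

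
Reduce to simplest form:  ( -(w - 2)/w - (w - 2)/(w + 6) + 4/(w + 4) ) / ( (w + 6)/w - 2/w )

(-2*w³ - 6*w² + 28*w + 48)/(w³ + 14*w² + 64*w + 96)

Numerator: -(w - 2)/w - (w - 2)/(w + 6) + 4/(w + 4) = (-2*w³ - 6*w² + 28*w + 48)/(w³ + 10*w² + 24*w)
Denominator: (w + 6)/w - 2/w = (w + 4)/w
Divide: ((-2*w³ - 6*w² + 28*w + 48)/(w³ + 10*w² + 24*w)) · (w/(w + 4)) = (-2*w³ - 6*w² + 28*w + 48)/(w³ + 14*w² + 64*w + 96)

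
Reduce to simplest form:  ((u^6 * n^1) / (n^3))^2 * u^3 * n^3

u^15/n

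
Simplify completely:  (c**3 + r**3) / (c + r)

c**2 - c*r + r**2

r**3 + c**3 = (c + r)(c**2 - c*r + r**2).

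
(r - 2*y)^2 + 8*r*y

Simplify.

Expand the square and combine the 8*r*y term.

(r + 2*y)^2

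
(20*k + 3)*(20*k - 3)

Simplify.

400*k**2 - 9

(20*k)**2 - (3)**2 = 400*k**2 - 9.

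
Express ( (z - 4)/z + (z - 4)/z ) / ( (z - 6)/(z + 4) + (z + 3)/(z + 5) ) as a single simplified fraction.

(z^3 + 5*z^2 - 16*z - 80)/(z^3 + 3*z^2 - 9*z)

Numerator: (z - 4)/z + (z - 4)/z = (2*z - 8)/z
Denominator: (z - 6)/(z + 4) + (z + 3)/(z + 5) = (2*z^2 + 6*z - 18)/(z^2 + 9*z + 20)
Divide: ((2*z - 8)/z) · ((z^2 + 9*z + 20)/(2*z^2 + 6*z - 18)) = (z^3 + 5*z^2 - 16*z - 80)/(z^3 + 3*z^2 - 9*z)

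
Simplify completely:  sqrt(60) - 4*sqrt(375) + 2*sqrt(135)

-12*sqrt(15)

sqrt(60) = 2*sqrt(15); 4*sqrt(375) = 20*sqrt(15); 2*sqrt(135) = 6*sqrt(15)
Combine: (2 - 20 + 6)·sqrt(15) = -12*sqrt(15)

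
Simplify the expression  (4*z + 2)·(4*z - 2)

16*z² - 4

Difference of squares with P = 4*z, Q = 2.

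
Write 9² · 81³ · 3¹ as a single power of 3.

9² = 3^4; 81³ = 3^12; 3¹ = 3^1
Combine exponents: 3^17

3^17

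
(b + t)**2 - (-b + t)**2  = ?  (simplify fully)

4*b*t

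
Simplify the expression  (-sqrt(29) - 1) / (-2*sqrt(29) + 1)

(3*sqrt(29) + 59)/115

Multiply numerator and denominator by 1 + 2*sqrt(29).
Denominator becomes -115; numerator becomes -59 - 3*sqrt(29).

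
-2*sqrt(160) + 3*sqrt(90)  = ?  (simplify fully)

sqrt(10)

2*sqrt(160) = 8*sqrt(10); 3*sqrt(90) = 9*sqrt(10)
Combine: (-8 + 9)·sqrt(10) = sqrt(10)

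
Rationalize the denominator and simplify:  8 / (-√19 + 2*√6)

Multiply numerator and denominator by √19 + 2*√6.
Denominator becomes 5; numerator becomes 8*√19 + 16*√6.

(8*√19 + 16*√6)/5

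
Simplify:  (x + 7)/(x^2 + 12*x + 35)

Factor: x^2 + 12*x + 35 = (x + 5)*(x + 7)
Cancel the common factor (x + 7).

1/(x + 5)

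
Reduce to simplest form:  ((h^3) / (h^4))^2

Inside the bracket: (h^-1)
Raise to the power 2: (h^-2)

h^(-2)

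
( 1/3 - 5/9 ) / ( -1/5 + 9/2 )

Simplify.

-20/387

Numerator: 1/3 - 5/9 = -2/9
Denominator: -1/5 + 9/2 = 43/10
Divide: (-2/9) · (10/43) = -20/387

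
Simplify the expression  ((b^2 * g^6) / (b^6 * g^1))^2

Inside the bracket: (b^-4) * g^5
Raise to the power 2: (b^-8) * g^10

g^10/b^8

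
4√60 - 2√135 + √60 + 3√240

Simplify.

4√60 = 8*√15; 2√135 = 6*√15; √60 = 2*√15; 3√240 = 12*√15
Combine: (8 - 6 + 2 + 12)·√15 = 16*√15

16*√15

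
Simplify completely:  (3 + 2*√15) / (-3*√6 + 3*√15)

Multiply numerator and denominator by 3*√6 + 3*√15.
Denominator becomes 81; numerator becomes 9*√6 + 9*√15 + 18*√10 + 90.

(√6 + √15 + 2*√10 + 10)/9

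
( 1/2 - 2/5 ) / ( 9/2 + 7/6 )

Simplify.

3/170

Numerator: 1/2 - 2/5 = 1/10
Denominator: 9/2 + 7/6 = 17/3
Divide: (1/10) · (3/17) = 3/170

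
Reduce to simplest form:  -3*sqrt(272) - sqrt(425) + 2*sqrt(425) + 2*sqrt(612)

3*sqrt(272) = 12*sqrt(17); sqrt(425) = 5*sqrt(17); 2*sqrt(425) = 10*sqrt(17); 2*sqrt(612) = 12*sqrt(17)
Combine: (-12 - 5 + 10 + 12)·sqrt(17) = 5*sqrt(17)

5*sqrt(17)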